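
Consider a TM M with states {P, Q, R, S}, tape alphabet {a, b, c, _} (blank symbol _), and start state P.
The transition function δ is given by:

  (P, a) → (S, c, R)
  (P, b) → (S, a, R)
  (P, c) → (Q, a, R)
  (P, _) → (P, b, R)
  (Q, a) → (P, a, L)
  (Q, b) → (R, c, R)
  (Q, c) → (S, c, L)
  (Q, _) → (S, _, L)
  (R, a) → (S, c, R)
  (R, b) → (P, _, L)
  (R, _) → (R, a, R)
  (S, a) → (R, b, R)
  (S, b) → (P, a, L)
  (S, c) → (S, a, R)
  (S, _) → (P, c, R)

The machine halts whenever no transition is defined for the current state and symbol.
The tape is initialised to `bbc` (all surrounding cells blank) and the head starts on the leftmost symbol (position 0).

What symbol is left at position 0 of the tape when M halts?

c

state=P head=0 tape=[b]bc   (P,b)→(S,a,R)
state=S head=1 tape=a[b]c   (S,b)→(P,a,L)
state=P head=0 tape=[a]ac   (P,a)→(S,c,R)
state=S head=1 tape=c[a]c   (S,a)→(R,b,R)
state=R head=2 tape=cb[c]
Cell 0 holds c when M halts.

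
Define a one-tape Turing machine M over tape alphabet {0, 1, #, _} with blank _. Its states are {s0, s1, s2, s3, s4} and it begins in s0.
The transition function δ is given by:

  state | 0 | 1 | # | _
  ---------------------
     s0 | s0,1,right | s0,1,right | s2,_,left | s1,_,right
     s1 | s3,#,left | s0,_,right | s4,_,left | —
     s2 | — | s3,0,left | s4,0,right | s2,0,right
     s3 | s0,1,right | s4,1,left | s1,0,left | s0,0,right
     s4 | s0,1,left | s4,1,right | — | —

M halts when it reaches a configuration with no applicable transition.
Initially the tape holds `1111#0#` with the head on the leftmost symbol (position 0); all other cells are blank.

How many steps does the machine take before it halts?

16

s0 | [1]111#0#   read 1 → write 1, move right, go to s0
s0 | 1[1]11#0#   read 1 → write 1, move right, go to s0
s0 | 11[1]1#0#   read 1 → write 1, move right, go to s0
s0 | 111[1]#0#   read 1 → write 1, move right, go to s0
s0 | 1111[#]0#   read # → write _, move left, go to s2
s2 | 111[1]_0#   read 1 → write 0, move left, go to s3
s3 | 11[1]0_0#   read 1 → write 1, move left, go to s4
s4 | 1[1]10_0#   read 1 → write 1, move right, go to s4
s4 | 11[1]0_0#   read 1 → write 1, move right, go to s4
s4 | 111[0]_0#   read 0 → write 1, move left, go to s0
s0 | 11[1]1_0#   read 1 → write 1, move right, go to s0
s0 | 111[1]_0#   read 1 → write 1, move right, go to s0
s0 | 1111[_]0#   read _ → write _, move right, go to s1
s1 | 1111_[0]#   read 0 → write #, move left, go to s3
s3 | 1111[_]##   read _ → write 0, move right, go to s0
s0 | 11110[#]#   read # → write _, move left, go to s2
s2 | 1111[0]_#
M halts after 16 transitions.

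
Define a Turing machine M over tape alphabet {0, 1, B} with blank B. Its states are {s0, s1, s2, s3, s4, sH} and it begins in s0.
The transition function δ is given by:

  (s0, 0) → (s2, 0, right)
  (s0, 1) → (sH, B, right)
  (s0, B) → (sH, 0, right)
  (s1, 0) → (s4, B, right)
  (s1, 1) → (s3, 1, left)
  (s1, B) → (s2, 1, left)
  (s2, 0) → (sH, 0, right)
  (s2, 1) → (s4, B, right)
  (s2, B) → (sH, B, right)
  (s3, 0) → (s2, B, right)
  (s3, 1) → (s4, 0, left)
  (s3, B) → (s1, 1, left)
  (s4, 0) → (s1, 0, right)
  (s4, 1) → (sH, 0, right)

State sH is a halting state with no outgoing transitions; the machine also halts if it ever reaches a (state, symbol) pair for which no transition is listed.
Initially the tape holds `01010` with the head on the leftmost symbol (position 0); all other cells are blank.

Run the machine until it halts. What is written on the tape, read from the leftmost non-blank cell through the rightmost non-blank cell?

0BBB01

s0 | [0]1010B   read 0 → write 0, move right, go to s2
s2 | 0[1]010B   read 1 → write B, move right, go to s4
s4 | 0B[0]10B   read 0 → write 0, move right, go to s1
s1 | 0B0[1]0B   read 1 → write 1, move left, go to s3
s3 | 0B[0]10B   read 0 → write B, move right, go to s2
s2 | 0BB[1]0B   read 1 → write B, move right, go to s4
s4 | 0BBB[0]B   read 0 → write 0, move right, go to s1
s1 | 0BBB0[B]   read B → write 1, move left, go to s2
s2 | 0BBB[0]1   read 0 → write 0, move right, go to sH
sH | 0BBB0[1]
The non-blank tape span at halt is 0BBB01.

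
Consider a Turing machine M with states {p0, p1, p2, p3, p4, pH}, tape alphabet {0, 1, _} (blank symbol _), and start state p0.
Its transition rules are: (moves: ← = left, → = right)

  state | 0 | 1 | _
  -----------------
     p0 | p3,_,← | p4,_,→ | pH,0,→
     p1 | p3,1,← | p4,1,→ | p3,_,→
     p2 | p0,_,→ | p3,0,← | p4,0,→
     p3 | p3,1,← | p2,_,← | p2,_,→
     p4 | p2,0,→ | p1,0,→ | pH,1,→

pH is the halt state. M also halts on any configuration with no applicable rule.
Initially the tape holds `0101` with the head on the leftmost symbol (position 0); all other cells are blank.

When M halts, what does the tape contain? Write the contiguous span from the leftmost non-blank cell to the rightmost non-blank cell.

p0 | _[0]101__   read 0 → write _, move ←, go to p3
p3 | [_]_101__   read _ → write _, move →, go to p2
p2 | _[_]101__   read _ → write 0, move →, go to p4
p4 | _0[1]01__   read 1 → write 0, move →, go to p1
p1 | _00[0]1__   read 0 → write 1, move ←, go to p3
p3 | _0[0]11__   read 0 → write 1, move ←, go to p3
p3 | _[0]111__   read 0 → write 1, move ←, go to p3
p3 | [_]1111__   read _ → write _, move →, go to p2
p2 | _[1]111__   read 1 → write 0, move ←, go to p3
p3 | [_]0111__   read _ → write _, move →, go to p2
p2 | _[0]111__   read 0 → write _, move →, go to p0
p0 | __[1]11__   read 1 → write _, move →, go to p4
p4 | ___[1]1__   read 1 → write 0, move →, go to p1
p1 | ___0[1]__   read 1 → write 1, move →, go to p4
p4 | ___01[_]_   read _ → write 1, move →, go to pH
pH | ___011[_]
The non-blank tape span at halt is 011.

011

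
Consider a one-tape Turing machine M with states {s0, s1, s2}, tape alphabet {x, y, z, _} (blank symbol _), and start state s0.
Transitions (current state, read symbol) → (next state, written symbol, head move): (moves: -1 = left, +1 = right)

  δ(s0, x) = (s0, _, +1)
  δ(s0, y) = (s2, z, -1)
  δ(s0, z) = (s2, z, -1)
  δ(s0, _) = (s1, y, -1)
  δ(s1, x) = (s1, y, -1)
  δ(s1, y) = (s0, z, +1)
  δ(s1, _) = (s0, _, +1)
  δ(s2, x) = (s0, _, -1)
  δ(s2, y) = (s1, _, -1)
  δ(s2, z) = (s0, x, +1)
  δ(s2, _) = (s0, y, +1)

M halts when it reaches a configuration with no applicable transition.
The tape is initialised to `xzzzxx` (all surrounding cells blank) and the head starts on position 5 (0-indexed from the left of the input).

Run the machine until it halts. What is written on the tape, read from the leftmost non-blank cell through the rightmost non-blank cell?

state=s0 head=5 tape=xzzzx[x]_   (s0,x)→(s0,_,+1)
state=s0 head=6 tape=xzzzx_[_]   (s0,_)→(s1,y,-1)
state=s1 head=5 tape=xzzzx[_]y   (s1,_)→(s0,_,+1)
state=s0 head=6 tape=xzzzx_[y]   (s0,y)→(s2,z,-1)
state=s2 head=5 tape=xzzzx[_]z   (s2,_)→(s0,y,+1)
state=s0 head=6 tape=xzzzxy[z]   (s0,z)→(s2,z,-1)
state=s2 head=5 tape=xzzzx[y]z   (s2,y)→(s1,_,-1)
state=s1 head=4 tape=xzzz[x]_z   (s1,x)→(s1,y,-1)
state=s1 head=3 tape=xzz[z]y_z
The non-blank tape span at halt is xzzzy_z.

xzzzy_z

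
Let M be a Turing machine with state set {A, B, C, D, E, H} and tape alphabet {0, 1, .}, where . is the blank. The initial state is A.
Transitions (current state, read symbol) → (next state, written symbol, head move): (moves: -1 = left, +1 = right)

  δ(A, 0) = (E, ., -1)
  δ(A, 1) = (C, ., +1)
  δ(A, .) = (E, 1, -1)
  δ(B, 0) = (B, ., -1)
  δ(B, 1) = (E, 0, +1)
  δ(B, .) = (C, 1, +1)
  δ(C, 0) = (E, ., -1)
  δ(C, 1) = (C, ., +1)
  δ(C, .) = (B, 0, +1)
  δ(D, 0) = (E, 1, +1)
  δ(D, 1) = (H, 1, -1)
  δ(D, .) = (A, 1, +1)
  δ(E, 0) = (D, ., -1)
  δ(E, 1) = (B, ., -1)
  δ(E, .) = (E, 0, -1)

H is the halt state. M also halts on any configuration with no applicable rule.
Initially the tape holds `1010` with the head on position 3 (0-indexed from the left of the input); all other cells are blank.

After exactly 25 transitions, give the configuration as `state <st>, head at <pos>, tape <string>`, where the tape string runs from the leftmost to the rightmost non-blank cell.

A | ....101[0]   read 0 → write ., move -1, go to E
E | ....10[1].   read 1 → write ., move -1, go to B
B | ....1[0]..   read 0 → write ., move -1, go to B
B | ....[1]...   read 1 → write 0, move +1, go to E
E | ....0[.]..   read . → write 0, move -1, go to E
E | ....[0]0..   read 0 → write ., move -1, go to D
D | ...[.].0..   read . → write 1, move +1, go to A
A | ...1[.]0..   read . → write 1, move -1, go to E
E | ...[1]10..   read 1 → write ., move -1, go to B
B | ..[.].10..   read . → write 1, move +1, go to C
C | ..1[.]10..   read . → write 0, move +1, go to B
B | ..10[1]0..   read 1 → write 0, move +1, go to E
E | ..100[0]..   read 0 → write ., move -1, go to D
D | ..10[0]...   read 0 → write 1, move +1, go to E
E | ..101[.]..   read . → write 0, move -1, go to E
E | ..10[1]0..   read 1 → write ., move -1, go to B
B | ..1[0].0..   read 0 → write ., move -1, go to B
B | ..[1]..0..   read 1 → write 0, move +1, go to E
E | ..0[.].0..   read . → write 0, move -1, go to E
E | ..[0]0.0..   read 0 → write ., move -1, go to D
D | .[.].0.0..   read . → write 1, move +1, go to A
A | .1[.]0.0..   read . → write 1, move -1, go to E
E | .[1]10.0..   read 1 → write ., move -1, go to B
B | [.].10.0..   read . → write 1, move +1, go to C
C | 1[.]10.0..   read . → write 0, move +1, go to B
B | 10[1]0.0..
After 25 steps: state B, head at -2, tape 1010.0.

state B, head at -2, tape 1010.0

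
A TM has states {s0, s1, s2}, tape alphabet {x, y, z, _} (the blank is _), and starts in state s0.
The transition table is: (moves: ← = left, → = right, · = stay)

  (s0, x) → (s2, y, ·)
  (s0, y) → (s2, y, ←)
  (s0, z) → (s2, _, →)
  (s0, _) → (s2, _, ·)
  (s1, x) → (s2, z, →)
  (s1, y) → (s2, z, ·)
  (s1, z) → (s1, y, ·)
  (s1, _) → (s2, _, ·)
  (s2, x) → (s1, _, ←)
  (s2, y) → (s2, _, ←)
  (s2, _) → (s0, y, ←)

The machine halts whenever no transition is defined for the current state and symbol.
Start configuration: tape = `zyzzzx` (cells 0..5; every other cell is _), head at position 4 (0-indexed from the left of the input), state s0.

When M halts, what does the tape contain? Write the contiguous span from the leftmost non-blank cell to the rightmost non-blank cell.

state=s0 head=4 tape=zyzz[z]x   (s0,z)→(s2,_,→)
state=s2 head=5 tape=zyzz_[x]   (s2,x)→(s1,_,←)
state=s1 head=4 tape=zyzz[_]_   (s1,_)→(s2,_,·)
state=s2 head=4 tape=zyzz[_]_   (s2,_)→(s0,y,←)
state=s0 head=3 tape=zyz[z]y_   (s0,z)→(s2,_,→)
state=s2 head=4 tape=zyz_[y]_   (s2,y)→(s2,_,←)
state=s2 head=3 tape=zyz[_]__   (s2,_)→(s0,y,←)
state=s0 head=2 tape=zy[z]y__   (s0,z)→(s2,_,→)
state=s2 head=3 tape=zy_[y]__   (s2,y)→(s2,_,←)
state=s2 head=2 tape=zy[_]___   (s2,_)→(s0,y,←)
state=s0 head=1 tape=z[y]y___   (s0,y)→(s2,y,←)
state=s2 head=0 tape=[z]yy___
The non-blank tape span at halt is zyy.

zyy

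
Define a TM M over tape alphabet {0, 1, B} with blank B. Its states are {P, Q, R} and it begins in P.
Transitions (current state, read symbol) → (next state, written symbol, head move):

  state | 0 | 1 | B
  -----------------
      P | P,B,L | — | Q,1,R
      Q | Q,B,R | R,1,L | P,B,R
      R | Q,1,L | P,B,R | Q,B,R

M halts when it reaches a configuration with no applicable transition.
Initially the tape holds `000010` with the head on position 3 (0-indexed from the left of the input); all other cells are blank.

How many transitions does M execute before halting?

11

state=P head=3 tape=B000[0]10   (P,0)→(P,B,L)
state=P head=2 tape=B00[0]B10   (P,0)→(P,B,L)
state=P head=1 tape=B0[0]BB10   (P,0)→(P,B,L)
state=P head=0 tape=B[0]BBB10   (P,0)→(P,B,L)
state=P head=-1 tape=[B]BBBB10   (P,B)→(Q,1,R)
state=Q head=0 tape=1[B]BBB10   (Q,B)→(P,B,R)
state=P head=1 tape=1B[B]BB10   (P,B)→(Q,1,R)
state=Q head=2 tape=1B1[B]B10   (Q,B)→(P,B,R)
state=P head=3 tape=1B1B[B]10   (P,B)→(Q,1,R)
state=Q head=4 tape=1B1B1[1]0   (Q,1)→(R,1,L)
state=R head=3 tape=1B1B[1]10   (R,1)→(P,B,R)
state=P head=4 tape=1B1BB[1]0
M halts after 11 transitions.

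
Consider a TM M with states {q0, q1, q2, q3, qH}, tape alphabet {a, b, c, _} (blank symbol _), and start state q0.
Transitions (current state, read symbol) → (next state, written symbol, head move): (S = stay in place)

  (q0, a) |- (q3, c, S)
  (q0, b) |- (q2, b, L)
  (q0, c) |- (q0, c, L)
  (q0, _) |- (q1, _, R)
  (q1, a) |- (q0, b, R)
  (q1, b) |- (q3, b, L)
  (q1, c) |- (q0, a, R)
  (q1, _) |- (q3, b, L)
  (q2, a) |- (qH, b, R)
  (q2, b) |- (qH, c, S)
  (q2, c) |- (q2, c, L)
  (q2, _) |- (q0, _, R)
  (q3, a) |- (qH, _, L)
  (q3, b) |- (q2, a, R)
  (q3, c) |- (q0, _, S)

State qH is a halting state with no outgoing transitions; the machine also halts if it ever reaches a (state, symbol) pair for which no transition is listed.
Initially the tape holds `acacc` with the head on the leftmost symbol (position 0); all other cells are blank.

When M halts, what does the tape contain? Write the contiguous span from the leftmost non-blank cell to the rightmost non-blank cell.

q0 | [a]cacc__   read a → write c, move S, go to q3
q3 | [c]cacc__   read c → write _, move S, go to q0
q0 | [_]cacc__   read _ → write _, move R, go to q1
q1 | _[c]acc__   read c → write a, move R, go to q0
q0 | _a[a]cc__   read a → write c, move S, go to q3
q3 | _a[c]cc__   read c → write _, move S, go to q0
q0 | _a[_]cc__   read _ → write _, move R, go to q1
q1 | _a_[c]c__   read c → write a, move R, go to q0
q0 | _a_a[c]__   read c → write c, move L, go to q0
q0 | _a_[a]c__   read a → write c, move S, go to q3
q3 | _a_[c]c__   read c → write _, move S, go to q0
q0 | _a_[_]c__   read _ → write _, move R, go to q1
q1 | _a__[c]__   read c → write a, move R, go to q0
q0 | _a__a[_]_   read _ → write _, move R, go to q1
q1 | _a__a_[_]   read _ → write b, move L, go to q3
q3 | _a__a[_]b
The non-blank tape span at halt is a__a_b.

a__a_b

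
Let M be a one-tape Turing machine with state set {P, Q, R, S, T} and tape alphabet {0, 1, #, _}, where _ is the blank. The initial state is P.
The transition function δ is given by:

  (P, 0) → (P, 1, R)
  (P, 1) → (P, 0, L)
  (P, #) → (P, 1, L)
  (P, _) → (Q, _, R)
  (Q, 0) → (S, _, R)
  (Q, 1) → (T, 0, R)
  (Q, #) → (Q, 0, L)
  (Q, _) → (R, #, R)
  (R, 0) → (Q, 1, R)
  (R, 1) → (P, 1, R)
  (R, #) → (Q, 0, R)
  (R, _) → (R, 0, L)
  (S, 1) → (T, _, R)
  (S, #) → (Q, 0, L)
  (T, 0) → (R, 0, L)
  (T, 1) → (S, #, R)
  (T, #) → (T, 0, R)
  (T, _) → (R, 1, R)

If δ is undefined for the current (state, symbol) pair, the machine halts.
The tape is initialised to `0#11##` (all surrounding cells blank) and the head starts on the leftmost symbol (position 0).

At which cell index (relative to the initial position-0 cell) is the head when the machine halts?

state=P head=0 tape=_[0]#11##______   (P,0)→(P,1,R)
state=P head=1 tape=_1[#]11##______   (P,#)→(P,1,L)
state=P head=0 tape=_[1]111##______   (P,1)→(P,0,L)
state=P head=-1 tape=[_]0111##______   (P,_)→(Q,_,R)
state=Q head=0 tape=_[0]111##______   (Q,0)→(S,_,R)
state=S head=1 tape=__[1]11##______   (S,1)→(T,_,R)
state=T head=2 tape=___[1]1##______   (T,1)→(S,#,R)
state=S head=3 tape=___#[1]##______   (S,1)→(T,_,R)
state=T head=4 tape=___#_[#]#______   (T,#)→(T,0,R)
state=T head=5 tape=___#_0[#]______   (T,#)→(T,0,R)
state=T head=6 tape=___#_00[_]_____   (T,_)→(R,1,R)
state=R head=7 tape=___#_001[_]____   (R,_)→(R,0,L)
state=R head=6 tape=___#_00[1]0____   (R,1)→(P,1,R)
state=P head=7 tape=___#_001[0]____   (P,0)→(P,1,R)
state=P head=8 tape=___#_0011[_]___   (P,_)→(Q,_,R)
state=Q head=9 tape=___#_0011_[_]__   (Q,_)→(R,#,R)
state=R head=10 tape=___#_0011_#[_]_   (R,_)→(R,0,L)
state=R head=9 tape=___#_0011_[#]0_   (R,#)→(Q,0,R)
state=Q head=10 tape=___#_0011_0[0]_   (Q,0)→(S,_,R)
state=S head=11 tape=___#_0011_0_[_]
At halt the head is at cell 11.

11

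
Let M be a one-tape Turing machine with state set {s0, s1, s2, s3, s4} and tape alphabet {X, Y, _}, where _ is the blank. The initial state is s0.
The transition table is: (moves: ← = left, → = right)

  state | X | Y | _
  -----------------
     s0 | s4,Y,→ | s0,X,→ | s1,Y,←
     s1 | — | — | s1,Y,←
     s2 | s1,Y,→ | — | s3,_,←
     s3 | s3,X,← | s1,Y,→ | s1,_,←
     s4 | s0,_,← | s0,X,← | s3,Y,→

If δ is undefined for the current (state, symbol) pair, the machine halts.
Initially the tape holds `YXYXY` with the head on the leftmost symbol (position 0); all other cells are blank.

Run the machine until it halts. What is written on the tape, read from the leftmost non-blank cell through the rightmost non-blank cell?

XXXYY

state=s0 head=0 tape=[Y]XYXY   (s0,Y)→(s0,X,→)
state=s0 head=1 tape=X[X]YXY   (s0,X)→(s4,Y,→)
state=s4 head=2 tape=XY[Y]XY   (s4,Y)→(s0,X,←)
state=s0 head=1 tape=X[Y]XXY   (s0,Y)→(s0,X,→)
state=s0 head=2 tape=XX[X]XY   (s0,X)→(s4,Y,→)
state=s4 head=3 tape=XXY[X]Y   (s4,X)→(s0,_,←)
state=s0 head=2 tape=XX[Y]_Y   (s0,Y)→(s0,X,→)
state=s0 head=3 tape=XXX[_]Y   (s0,_)→(s1,Y,←)
state=s1 head=2 tape=XX[X]YY
The non-blank tape span at halt is XXXYY.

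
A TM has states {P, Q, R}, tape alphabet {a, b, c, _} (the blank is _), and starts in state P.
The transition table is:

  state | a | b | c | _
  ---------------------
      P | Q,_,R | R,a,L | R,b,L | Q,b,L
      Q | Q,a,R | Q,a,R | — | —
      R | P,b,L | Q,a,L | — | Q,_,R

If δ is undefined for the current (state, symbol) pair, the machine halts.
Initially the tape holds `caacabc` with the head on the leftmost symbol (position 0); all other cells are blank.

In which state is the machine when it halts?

Q

state=P head=0 tape=_[c]aacabc   (P,c)→(R,b,L)
state=R head=-1 tape=[_]baacabc   (R,_)→(Q,_,R)
state=Q head=0 tape=_[b]aacabc   (Q,b)→(Q,a,R)
state=Q head=1 tape=_a[a]acabc   (Q,a)→(Q,a,R)
state=Q head=2 tape=_aa[a]cabc   (Q,a)→(Q,a,R)
state=Q head=3 tape=_aaa[c]abc
No transition is defined for (Q, c); M halts in state Q.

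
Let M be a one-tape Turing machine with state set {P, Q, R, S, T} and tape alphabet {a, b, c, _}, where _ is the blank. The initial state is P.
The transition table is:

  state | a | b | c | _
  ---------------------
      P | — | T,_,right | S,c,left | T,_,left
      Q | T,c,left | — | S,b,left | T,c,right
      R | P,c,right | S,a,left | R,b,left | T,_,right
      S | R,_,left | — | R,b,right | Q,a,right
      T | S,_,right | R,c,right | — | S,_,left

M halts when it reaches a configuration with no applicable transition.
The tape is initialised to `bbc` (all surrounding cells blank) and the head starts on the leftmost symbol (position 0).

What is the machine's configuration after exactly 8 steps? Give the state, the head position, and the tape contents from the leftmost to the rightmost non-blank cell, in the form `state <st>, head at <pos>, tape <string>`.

state R, head at 2, tape ba

state=P head=0 tape=[b]bc   (P,b)→(T,_,right)
state=T head=1 tape=_[b]c   (T,b)→(R,c,right)
state=R head=2 tape=_c[c]   (R,c)→(R,b,left)
state=R head=1 tape=_[c]b   (R,c)→(R,b,left)
state=R head=0 tape=[_]bb   (R,_)→(T,_,right)
state=T head=1 tape=_[b]b   (T,b)→(R,c,right)
state=R head=2 tape=_c[b]   (R,b)→(S,a,left)
state=S head=1 tape=_[c]a   (S,c)→(R,b,right)
state=R head=2 tape=_b[a]
After 8 steps: state R, head at 2, tape ba.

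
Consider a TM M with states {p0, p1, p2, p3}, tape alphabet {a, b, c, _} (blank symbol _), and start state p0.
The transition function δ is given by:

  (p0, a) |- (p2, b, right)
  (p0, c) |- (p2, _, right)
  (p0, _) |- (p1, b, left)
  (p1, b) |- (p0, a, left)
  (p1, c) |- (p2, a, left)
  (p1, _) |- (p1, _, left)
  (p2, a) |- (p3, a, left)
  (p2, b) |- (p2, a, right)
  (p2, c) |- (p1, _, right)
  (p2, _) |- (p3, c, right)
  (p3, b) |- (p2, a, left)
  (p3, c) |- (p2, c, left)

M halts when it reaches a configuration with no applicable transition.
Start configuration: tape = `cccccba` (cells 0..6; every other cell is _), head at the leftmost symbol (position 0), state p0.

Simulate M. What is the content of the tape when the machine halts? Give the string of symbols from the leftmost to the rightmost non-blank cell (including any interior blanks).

caccba

p0 | [c]ccccba   read c → write _, move right, go to p2
p2 | _[c]cccba   read c → write _, move right, go to p1
p1 | __[c]ccba   read c → write a, move left, go to p2
p2 | _[_]accba   read _ → write c, move right, go to p3
p3 | _c[a]ccba
The non-blank tape span at halt is caccba.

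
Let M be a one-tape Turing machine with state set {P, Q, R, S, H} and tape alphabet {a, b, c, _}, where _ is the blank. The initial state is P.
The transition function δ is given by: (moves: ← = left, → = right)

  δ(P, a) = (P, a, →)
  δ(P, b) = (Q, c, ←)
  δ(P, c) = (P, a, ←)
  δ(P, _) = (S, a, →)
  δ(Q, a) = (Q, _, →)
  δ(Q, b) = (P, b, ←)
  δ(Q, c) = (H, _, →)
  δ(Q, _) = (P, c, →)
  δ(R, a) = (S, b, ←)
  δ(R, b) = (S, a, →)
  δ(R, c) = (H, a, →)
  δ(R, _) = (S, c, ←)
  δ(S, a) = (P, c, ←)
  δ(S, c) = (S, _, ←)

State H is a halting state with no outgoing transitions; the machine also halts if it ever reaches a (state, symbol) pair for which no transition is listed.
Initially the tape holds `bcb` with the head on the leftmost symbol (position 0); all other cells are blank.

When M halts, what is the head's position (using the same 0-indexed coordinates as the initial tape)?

3

P | __[b]cb_   read b → write c, move ←, go to Q
Q | _[_]ccb_   read _ → write c, move →, go to P
P | _c[c]cb_   read c → write a, move ←, go to P
P | _[c]acb_   read c → write a, move ←, go to P
P | [_]aacb_   read _ → write a, move →, go to S
S | a[a]acb_   read a → write c, move ←, go to P
P | [a]cacb_   read a → write a, move →, go to P
P | a[c]acb_   read c → write a, move ←, go to P
P | [a]aacb_   read a → write a, move →, go to P
P | a[a]acb_   read a → write a, move →, go to P
P | aa[a]cb_   read a → write a, move →, go to P
P | aaa[c]b_   read c → write a, move ←, go to P
P | aa[a]ab_   read a → write a, move →, go to P
P | aaa[a]b_   read a → write a, move →, go to P
P | aaaa[b]_   read b → write c, move ←, go to Q
Q | aaa[a]c_   read a → write _, move →, go to Q
Q | aaa_[c]_   read c → write _, move →, go to H
H | aaa__[_]
At halt the head is at cell 3.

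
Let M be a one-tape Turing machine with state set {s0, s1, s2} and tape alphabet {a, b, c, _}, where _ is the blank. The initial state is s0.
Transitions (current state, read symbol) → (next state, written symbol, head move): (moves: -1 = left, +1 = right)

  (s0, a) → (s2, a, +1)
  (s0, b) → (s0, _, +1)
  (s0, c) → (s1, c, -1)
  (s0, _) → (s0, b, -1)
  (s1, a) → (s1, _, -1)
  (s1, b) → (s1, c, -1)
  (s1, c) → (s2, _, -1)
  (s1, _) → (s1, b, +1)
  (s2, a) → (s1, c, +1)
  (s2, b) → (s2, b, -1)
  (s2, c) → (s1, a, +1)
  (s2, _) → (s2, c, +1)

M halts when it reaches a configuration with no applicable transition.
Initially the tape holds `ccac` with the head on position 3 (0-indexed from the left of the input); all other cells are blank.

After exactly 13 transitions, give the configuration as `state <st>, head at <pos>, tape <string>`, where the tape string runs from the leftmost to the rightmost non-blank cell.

state=s0 head=3 tape=_cca[c]   (s0,c)→(s1,c,-1)
state=s1 head=2 tape=_cc[a]c   (s1,a)→(s1,_,-1)
state=s1 head=1 tape=_c[c]_c   (s1,c)→(s2,_,-1)
state=s2 head=0 tape=_[c]__c   (s2,c)→(s1,a,+1)
state=s1 head=1 tape=_a[_]_c   (s1,_)→(s1,b,+1)
state=s1 head=2 tape=_ab[_]c   (s1,_)→(s1,b,+1)
state=s1 head=3 tape=_abb[c]   (s1,c)→(s2,_,-1)
state=s2 head=2 tape=_ab[b]_   (s2,b)→(s2,b,-1)
state=s2 head=1 tape=_a[b]b_   (s2,b)→(s2,b,-1)
state=s2 head=0 tape=_[a]bb_   (s2,a)→(s1,c,+1)
state=s1 head=1 tape=_c[b]b_   (s1,b)→(s1,c,-1)
state=s1 head=0 tape=_[c]cb_   (s1,c)→(s2,_,-1)
state=s2 head=-1 tape=[_]_cb_   (s2,_)→(s2,c,+1)
state=s2 head=0 tape=c[_]cb_
After 13 steps: state s2, head at 0, tape c_cb.

state s2, head at 0, tape c_cb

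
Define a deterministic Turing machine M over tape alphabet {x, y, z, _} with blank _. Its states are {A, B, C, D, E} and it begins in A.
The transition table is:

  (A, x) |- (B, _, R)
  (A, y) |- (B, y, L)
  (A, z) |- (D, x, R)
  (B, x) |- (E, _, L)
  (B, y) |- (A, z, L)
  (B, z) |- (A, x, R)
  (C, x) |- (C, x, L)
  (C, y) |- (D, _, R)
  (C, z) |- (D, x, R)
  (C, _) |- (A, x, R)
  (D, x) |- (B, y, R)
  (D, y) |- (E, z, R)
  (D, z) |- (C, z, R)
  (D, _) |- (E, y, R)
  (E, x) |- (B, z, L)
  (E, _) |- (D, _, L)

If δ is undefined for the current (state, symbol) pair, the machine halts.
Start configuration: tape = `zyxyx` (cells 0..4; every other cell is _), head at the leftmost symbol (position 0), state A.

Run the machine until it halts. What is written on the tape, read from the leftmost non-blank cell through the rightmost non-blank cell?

state=A head=0 tape=[z]yxyx___   (A,z)→(D,x,R)
state=D head=1 tape=x[y]xyx___   (D,y)→(E,z,R)
state=E head=2 tape=xz[x]yx___   (E,x)→(B,z,L)
state=B head=1 tape=x[z]zyx___   (B,z)→(A,x,R)
state=A head=2 tape=xx[z]yx___   (A,z)→(D,x,R)
state=D head=3 tape=xxx[y]x___   (D,y)→(E,z,R)
state=E head=4 tape=xxxz[x]___   (E,x)→(B,z,L)
state=B head=3 tape=xxx[z]z___   (B,z)→(A,x,R)
state=A head=4 tape=xxxx[z]___   (A,z)→(D,x,R)
state=D head=5 tape=xxxxx[_]__   (D,_)→(E,y,R)
state=E head=6 tape=xxxxxy[_]_   (E,_)→(D,_,L)
state=D head=5 tape=xxxxx[y]__   (D,y)→(E,z,R)
state=E head=6 tape=xxxxxz[_]_   (E,_)→(D,_,L)
state=D head=5 tape=xxxxx[z]__   (D,z)→(C,z,R)
state=C head=6 tape=xxxxxz[_]_   (C,_)→(A,x,R)
state=A head=7 tape=xxxxxzx[_]
The non-blank tape span at halt is xxxxxzx.

xxxxxzx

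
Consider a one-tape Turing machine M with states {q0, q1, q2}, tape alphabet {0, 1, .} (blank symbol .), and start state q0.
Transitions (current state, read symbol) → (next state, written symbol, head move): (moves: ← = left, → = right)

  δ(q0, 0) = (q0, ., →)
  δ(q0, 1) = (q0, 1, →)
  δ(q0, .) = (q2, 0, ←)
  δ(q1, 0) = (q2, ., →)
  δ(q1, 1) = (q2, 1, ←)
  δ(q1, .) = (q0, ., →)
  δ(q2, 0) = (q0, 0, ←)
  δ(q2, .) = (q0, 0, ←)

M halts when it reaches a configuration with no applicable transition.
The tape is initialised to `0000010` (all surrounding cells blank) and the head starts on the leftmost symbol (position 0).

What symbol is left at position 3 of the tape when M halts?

.

q0 | [0]000010..   read 0 → write ., move →, go to q0
q0 | .[0]00010..   read 0 → write ., move →, go to q0
q0 | ..[0]0010..   read 0 → write ., move →, go to q0
q0 | ...[0]010..   read 0 → write ., move →, go to q0
q0 | ....[0]10..   read 0 → write ., move →, go to q0
q0 | .....[1]0..   read 1 → write 1, move →, go to q0
q0 | .....1[0]..   read 0 → write ., move →, go to q0
q0 | .....1.[.].   read . → write 0, move ←, go to q2
q2 | .....1[.]0.   read . → write 0, move ←, go to q0
q0 | .....[1]00.   read 1 → write 1, move →, go to q0
q0 | .....1[0]0.   read 0 → write ., move →, go to q0
q0 | .....1.[0].   read 0 → write ., move →, go to q0
q0 | .....1..[.]   read . → write 0, move ←, go to q2
q2 | .....1.[.]0   read . → write 0, move ←, go to q0
q0 | .....1[.]00   read . → write 0, move ←, go to q2
q2 | .....[1]000
Cell 3 holds . when M halts.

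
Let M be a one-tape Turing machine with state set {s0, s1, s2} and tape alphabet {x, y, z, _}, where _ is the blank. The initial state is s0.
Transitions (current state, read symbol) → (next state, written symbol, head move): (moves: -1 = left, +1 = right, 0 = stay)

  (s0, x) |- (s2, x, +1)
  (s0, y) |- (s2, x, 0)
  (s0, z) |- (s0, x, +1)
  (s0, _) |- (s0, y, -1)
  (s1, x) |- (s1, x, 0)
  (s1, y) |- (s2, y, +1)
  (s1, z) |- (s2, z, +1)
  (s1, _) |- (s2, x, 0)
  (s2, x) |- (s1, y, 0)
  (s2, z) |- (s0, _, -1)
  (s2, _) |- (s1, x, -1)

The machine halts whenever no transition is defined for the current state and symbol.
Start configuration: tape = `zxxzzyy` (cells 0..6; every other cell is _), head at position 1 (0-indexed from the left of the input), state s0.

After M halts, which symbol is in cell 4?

y

s0 | z[x]xzzyy   read x → write x, move +1, go to s2
s2 | zx[x]zzyy   read x → write y, move 0, go to s1
s1 | zx[y]zzyy   read y → write y, move +1, go to s2
s2 | zxy[z]zyy   read z → write _, move -1, go to s0
s0 | zx[y]_zyy   read y → write x, move 0, go to s2
s2 | zx[x]_zyy   read x → write y, move 0, go to s1
s1 | zx[y]_zyy   read y → write y, move +1, go to s2
s2 | zxy[_]zyy   read _ → write x, move -1, go to s1
s1 | zx[y]xzyy   read y → write y, move +1, go to s2
s2 | zxy[x]zyy   read x → write y, move 0, go to s1
s1 | zxy[y]zyy   read y → write y, move +1, go to s2
s2 | zxyy[z]yy   read z → write _, move -1, go to s0
s0 | zxy[y]_yy   read y → write x, move 0, go to s2
s2 | zxy[x]_yy   read x → write y, move 0, go to s1
s1 | zxy[y]_yy   read y → write y, move +1, go to s2
s2 | zxyy[_]yy   read _ → write x, move -1, go to s1
s1 | zxy[y]xyy   read y → write y, move +1, go to s2
s2 | zxyy[x]yy   read x → write y, move 0, go to s1
s1 | zxyy[y]yy   read y → write y, move +1, go to s2
s2 | zxyyy[y]y
Cell 4 holds y when M halts.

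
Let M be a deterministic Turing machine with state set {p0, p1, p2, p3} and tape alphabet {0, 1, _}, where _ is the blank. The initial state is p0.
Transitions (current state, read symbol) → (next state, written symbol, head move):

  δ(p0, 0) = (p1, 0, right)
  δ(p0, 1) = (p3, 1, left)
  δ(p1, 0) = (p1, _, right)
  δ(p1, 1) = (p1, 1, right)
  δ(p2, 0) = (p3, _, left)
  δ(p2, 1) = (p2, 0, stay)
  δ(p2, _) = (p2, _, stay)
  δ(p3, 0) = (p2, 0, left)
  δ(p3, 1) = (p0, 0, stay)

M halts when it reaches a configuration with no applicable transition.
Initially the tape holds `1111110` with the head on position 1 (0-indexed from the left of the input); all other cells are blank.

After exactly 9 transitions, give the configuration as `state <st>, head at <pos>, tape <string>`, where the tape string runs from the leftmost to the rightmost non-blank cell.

state=p0 head=1 tape=1[1]11110_   (p0,1)→(p3,1,left)
state=p3 head=0 tape=[1]111110_   (p3,1)→(p0,0,stay)
state=p0 head=0 tape=[0]111110_   (p0,0)→(p1,0,right)
state=p1 head=1 tape=0[1]11110_   (p1,1)→(p1,1,right)
state=p1 head=2 tape=01[1]1110_   (p1,1)→(p1,1,right)
state=p1 head=3 tape=011[1]110_   (p1,1)→(p1,1,right)
state=p1 head=4 tape=0111[1]10_   (p1,1)→(p1,1,right)
state=p1 head=5 tape=01111[1]0_   (p1,1)→(p1,1,right)
state=p1 head=6 tape=011111[0]_   (p1,0)→(p1,_,right)
state=p1 head=7 tape=011111_[_]
After 9 steps: state p1, head at 7, tape 011111.

state p1, head at 7, tape 011111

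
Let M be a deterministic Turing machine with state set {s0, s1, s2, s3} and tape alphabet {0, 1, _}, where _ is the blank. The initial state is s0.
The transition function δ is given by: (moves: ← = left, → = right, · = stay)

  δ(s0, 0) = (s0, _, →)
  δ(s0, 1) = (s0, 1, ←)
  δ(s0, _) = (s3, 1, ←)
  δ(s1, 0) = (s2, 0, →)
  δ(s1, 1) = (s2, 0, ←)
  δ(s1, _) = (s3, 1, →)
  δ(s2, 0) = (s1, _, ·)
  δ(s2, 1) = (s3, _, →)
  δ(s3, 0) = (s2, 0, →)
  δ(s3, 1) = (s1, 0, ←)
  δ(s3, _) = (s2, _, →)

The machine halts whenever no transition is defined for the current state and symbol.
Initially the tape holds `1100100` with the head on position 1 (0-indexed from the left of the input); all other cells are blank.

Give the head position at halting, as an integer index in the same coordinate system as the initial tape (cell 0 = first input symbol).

8

state=s0 head=1 tape=__1[1]00100__   (s0,1)→(s0,1,←)
state=s0 head=0 tape=__[1]100100__   (s0,1)→(s0,1,←)
state=s0 head=-1 tape=_[_]1100100__   (s0,_)→(s3,1,←)
state=s3 head=-2 tape=[_]11100100__   (s3,_)→(s2,_,→)
state=s2 head=-1 tape=_[1]1100100__   (s2,1)→(s3,_,→)
state=s3 head=0 tape=__[1]100100__   (s3,1)→(s1,0,←)
state=s1 head=-1 tape=_[_]0100100__   (s1,_)→(s3,1,→)
state=s3 head=0 tape=_1[0]100100__   (s3,0)→(s2,0,→)
state=s2 head=1 tape=_10[1]00100__   (s2,1)→(s3,_,→)
state=s3 head=2 tape=_10_[0]0100__   (s3,0)→(s2,0,→)
state=s2 head=3 tape=_10_0[0]100__   (s2,0)→(s1,_,·)
state=s1 head=3 tape=_10_0[_]100__   (s1,_)→(s3,1,→)
state=s3 head=4 tape=_10_01[1]00__   (s3,1)→(s1,0,←)
state=s1 head=3 tape=_10_0[1]000__   (s1,1)→(s2,0,←)
state=s2 head=2 tape=_10_[0]0000__   (s2,0)→(s1,_,·)
state=s1 head=2 tape=_10_[_]0000__   (s1,_)→(s3,1,→)
state=s3 head=3 tape=_10_1[0]000__   (s3,0)→(s2,0,→)
state=s2 head=4 tape=_10_10[0]00__   (s2,0)→(s1,_,·)
state=s1 head=4 tape=_10_10[_]00__   (s1,_)→(s3,1,→)
state=s3 head=5 tape=_10_101[0]0__   (s3,0)→(s2,0,→)
state=s2 head=6 tape=_10_1010[0]__   (s2,0)→(s1,_,·)
state=s1 head=6 tape=_10_1010[_]__   (s1,_)→(s3,1,→)
state=s3 head=7 tape=_10_10101[_]_   (s3,_)→(s2,_,→)
state=s2 head=8 tape=_10_10101_[_]
At halt the head is at cell 8.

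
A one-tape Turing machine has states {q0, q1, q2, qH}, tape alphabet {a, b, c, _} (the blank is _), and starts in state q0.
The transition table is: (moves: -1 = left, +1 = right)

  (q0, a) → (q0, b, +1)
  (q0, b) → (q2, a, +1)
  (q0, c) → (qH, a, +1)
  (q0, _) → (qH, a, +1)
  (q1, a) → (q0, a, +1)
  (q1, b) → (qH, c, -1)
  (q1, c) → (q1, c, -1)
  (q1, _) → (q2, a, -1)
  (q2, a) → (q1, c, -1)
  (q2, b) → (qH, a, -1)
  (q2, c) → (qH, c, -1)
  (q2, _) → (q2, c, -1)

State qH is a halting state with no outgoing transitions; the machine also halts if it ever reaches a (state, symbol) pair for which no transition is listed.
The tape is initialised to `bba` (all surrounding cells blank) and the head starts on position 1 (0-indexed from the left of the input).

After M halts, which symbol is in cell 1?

state=q0 head=1 tape=b[b]a_   (q0,b)→(q2,a,+1)
state=q2 head=2 tape=ba[a]_   (q2,a)→(q1,c,-1)
state=q1 head=1 tape=b[a]c_   (q1,a)→(q0,a,+1)
state=q0 head=2 tape=ba[c]_   (q0,c)→(qH,a,+1)
state=qH head=3 tape=baa[_]
Cell 1 holds a when M halts.

a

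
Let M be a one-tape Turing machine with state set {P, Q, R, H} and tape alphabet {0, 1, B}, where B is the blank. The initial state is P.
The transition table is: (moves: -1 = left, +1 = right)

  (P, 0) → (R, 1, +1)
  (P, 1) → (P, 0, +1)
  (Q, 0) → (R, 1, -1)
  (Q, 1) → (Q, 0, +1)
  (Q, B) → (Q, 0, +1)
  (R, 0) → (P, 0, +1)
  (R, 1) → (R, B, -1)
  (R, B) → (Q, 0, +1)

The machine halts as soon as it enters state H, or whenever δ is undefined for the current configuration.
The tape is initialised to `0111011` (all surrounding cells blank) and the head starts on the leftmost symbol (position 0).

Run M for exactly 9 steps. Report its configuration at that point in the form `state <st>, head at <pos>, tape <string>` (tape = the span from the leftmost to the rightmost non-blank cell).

state R, head at 3, tape 00000111

P | B[0]111011   read 0 → write 1, move +1, go to R
R | B1[1]11011   read 1 → write B, move -1, go to R
R | B[1]B11011   read 1 → write B, move -1, go to R
R | [B]BB11011   read B → write 0, move +1, go to Q
Q | 0[B]B11011   read B → write 0, move +1, go to Q
Q | 00[B]11011   read B → write 0, move +1, go to Q
Q | 000[1]1011   read 1 → write 0, move +1, go to Q
Q | 0000[1]011   read 1 → write 0, move +1, go to Q
Q | 00000[0]11   read 0 → write 1, move -1, go to R
R | 0000[0]111
After 9 steps: state R, head at 3, tape 00000111.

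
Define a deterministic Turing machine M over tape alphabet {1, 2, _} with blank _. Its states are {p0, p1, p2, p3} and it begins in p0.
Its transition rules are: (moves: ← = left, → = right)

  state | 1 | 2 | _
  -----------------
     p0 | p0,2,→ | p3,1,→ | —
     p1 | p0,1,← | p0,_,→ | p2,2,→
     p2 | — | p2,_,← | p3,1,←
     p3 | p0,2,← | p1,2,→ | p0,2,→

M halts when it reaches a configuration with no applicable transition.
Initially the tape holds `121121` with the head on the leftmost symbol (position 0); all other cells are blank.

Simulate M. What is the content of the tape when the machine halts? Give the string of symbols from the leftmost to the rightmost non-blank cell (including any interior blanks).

p0 | [1]21121__   read 1 → write 2, move →, go to p0
p0 | 2[2]1121__   read 2 → write 1, move →, go to p3
p3 | 21[1]121__   read 1 → write 2, move ←, go to p0
p0 | 2[1]2121__   read 1 → write 2, move →, go to p0
p0 | 22[2]121__   read 2 → write 1, move →, go to p3
p3 | 221[1]21__   read 1 → write 2, move ←, go to p0
p0 | 22[1]221__   read 1 → write 2, move →, go to p0
p0 | 222[2]21__   read 2 → write 1, move →, go to p3
p3 | 2221[2]1__   read 2 → write 2, move →, go to p1
p1 | 22212[1]__   read 1 → write 1, move ←, go to p0
p0 | 2221[2]1__   read 2 → write 1, move →, go to p3
p3 | 22211[1]__   read 1 → write 2, move ←, go to p0
p0 | 2221[1]2__   read 1 → write 2, move →, go to p0
p0 | 22212[2]__   read 2 → write 1, move →, go to p3
p3 | 222121[_]_   read _ → write 2, move →, go to p0
p0 | 2221212[_]
The non-blank tape span at halt is 2221212.

2221212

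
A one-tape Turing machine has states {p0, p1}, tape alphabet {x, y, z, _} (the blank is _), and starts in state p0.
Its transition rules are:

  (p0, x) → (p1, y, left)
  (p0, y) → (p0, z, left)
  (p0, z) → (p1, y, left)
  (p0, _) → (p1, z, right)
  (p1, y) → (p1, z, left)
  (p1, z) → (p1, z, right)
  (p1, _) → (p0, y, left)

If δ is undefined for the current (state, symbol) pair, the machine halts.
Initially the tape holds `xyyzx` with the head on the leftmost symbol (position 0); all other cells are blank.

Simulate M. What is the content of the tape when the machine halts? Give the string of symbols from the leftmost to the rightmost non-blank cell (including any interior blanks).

zzzzzzx

state=p0 head=0 tape=__[x]yyzx   (p0,x)→(p1,y,left)
state=p1 head=-1 tape=_[_]yyyzx   (p1,_)→(p0,y,left)
state=p0 head=-2 tape=[_]yyyyzx   (p0,_)→(p1,z,right)
state=p1 head=-1 tape=z[y]yyyzx   (p1,y)→(p1,z,left)
state=p1 head=-2 tape=[z]zyyyzx   (p1,z)→(p1,z,right)
state=p1 head=-1 tape=z[z]yyyzx   (p1,z)→(p1,z,right)
state=p1 head=0 tape=zz[y]yyzx   (p1,y)→(p1,z,left)
state=p1 head=-1 tape=z[z]zyyzx   (p1,z)→(p1,z,right)
state=p1 head=0 tape=zz[z]yyzx   (p1,z)→(p1,z,right)
state=p1 head=1 tape=zzz[y]yzx   (p1,y)→(p1,z,left)
state=p1 head=0 tape=zz[z]zyzx   (p1,z)→(p1,z,right)
state=p1 head=1 tape=zzz[z]yzx   (p1,z)→(p1,z,right)
state=p1 head=2 tape=zzzz[y]zx   (p1,y)→(p1,z,left)
state=p1 head=1 tape=zzz[z]zzx   (p1,z)→(p1,z,right)
state=p1 head=2 tape=zzzz[z]zx   (p1,z)→(p1,z,right)
state=p1 head=3 tape=zzzzz[z]x   (p1,z)→(p1,z,right)
state=p1 head=4 tape=zzzzzz[x]
The non-blank tape span at halt is zzzzzzx.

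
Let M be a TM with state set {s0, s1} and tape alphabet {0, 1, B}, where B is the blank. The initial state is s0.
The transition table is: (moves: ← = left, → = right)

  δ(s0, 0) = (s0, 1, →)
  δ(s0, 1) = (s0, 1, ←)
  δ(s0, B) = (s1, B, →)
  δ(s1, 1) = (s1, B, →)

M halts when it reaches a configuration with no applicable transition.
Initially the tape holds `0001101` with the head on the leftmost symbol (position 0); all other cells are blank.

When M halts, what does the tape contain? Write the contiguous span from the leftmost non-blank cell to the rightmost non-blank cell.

state=s0 head=0 tape=B[0]001101   (s0,0)→(s0,1,→)
state=s0 head=1 tape=B1[0]01101   (s0,0)→(s0,1,→)
state=s0 head=2 tape=B11[0]1101   (s0,0)→(s0,1,→)
state=s0 head=3 tape=B111[1]101   (s0,1)→(s0,1,←)
state=s0 head=2 tape=B11[1]1101   (s0,1)→(s0,1,←)
state=s0 head=1 tape=B1[1]11101   (s0,1)→(s0,1,←)
state=s0 head=0 tape=B[1]111101   (s0,1)→(s0,1,←)
state=s0 head=-1 tape=[B]1111101   (s0,B)→(s1,B,→)
state=s1 head=0 tape=B[1]111101   (s1,1)→(s1,B,→)
state=s1 head=1 tape=BB[1]11101   (s1,1)→(s1,B,→)
state=s1 head=2 tape=BBB[1]1101   (s1,1)→(s1,B,→)
state=s1 head=3 tape=BBBB[1]101   (s1,1)→(s1,B,→)
state=s1 head=4 tape=BBBBB[1]01   (s1,1)→(s1,B,→)
state=s1 head=5 tape=BBBBBB[0]1
The non-blank tape span at halt is 01.

01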